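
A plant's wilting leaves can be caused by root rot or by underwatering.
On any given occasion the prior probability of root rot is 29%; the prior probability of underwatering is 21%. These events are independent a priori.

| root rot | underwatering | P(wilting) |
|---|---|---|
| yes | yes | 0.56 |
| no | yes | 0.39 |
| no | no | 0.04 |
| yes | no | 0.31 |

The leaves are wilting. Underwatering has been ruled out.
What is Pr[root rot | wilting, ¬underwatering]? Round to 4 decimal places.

Pr[root rot | wilting, ¬underwatering] ≈ 0.7599

P(wilting | ¬underwatering) = 0.04*0.71 + 0.31*0.29 = 0.028400 + 0.089900 = 0.118300
The root rot-present share is 0.31*0.29 = 0.089900.
P(root rot | wilting, ¬underwatering) = 0.089900 / 0.118300 ≈ 0.7599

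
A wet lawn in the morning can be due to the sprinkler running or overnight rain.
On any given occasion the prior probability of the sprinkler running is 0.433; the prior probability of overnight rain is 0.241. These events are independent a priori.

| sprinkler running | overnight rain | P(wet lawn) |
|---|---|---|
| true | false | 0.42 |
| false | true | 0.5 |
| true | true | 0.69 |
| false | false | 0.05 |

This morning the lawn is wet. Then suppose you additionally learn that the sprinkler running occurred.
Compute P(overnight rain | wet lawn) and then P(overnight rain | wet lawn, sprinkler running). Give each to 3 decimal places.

P(overnight rain | wet lawn) ≈ 0.468; P(overnight rain | wet lawn, sprinkler running) ≈ 0.343

By total probability over the 4 (sprinkler running, overnight rain) configurations:
  P(wet lawn) = 0.05×0.567×0.759 + 0.5×0.567×0.241 + 0.42×0.433×0.759 + 0.69×0.433×0.241
        = 0.021518 + 0.068323 + 0.138032 + 0.072004 = 0.299877
Keeping only the overnight rain-present terms gives 0.140327, so
  P(overnight rain | wet lawn) = 0.140327 / 0.299877 ≈ 0.468

Now also conditioning on sprinkler running=true:
Numerator (weight on configurations with overnight rain): 0.69*0.241 = 0.166290
Denominator P(wet lawn | sprinkler running): 0.42*0.759 + 0.69*0.241 = 0.485070
Posterior = 0.166290 / 0.485070 ≈ 0.343
This is intercausal reasoning (explaining away): once sprinkler running accounts for the wet lawn, overnight rain becomes less likely.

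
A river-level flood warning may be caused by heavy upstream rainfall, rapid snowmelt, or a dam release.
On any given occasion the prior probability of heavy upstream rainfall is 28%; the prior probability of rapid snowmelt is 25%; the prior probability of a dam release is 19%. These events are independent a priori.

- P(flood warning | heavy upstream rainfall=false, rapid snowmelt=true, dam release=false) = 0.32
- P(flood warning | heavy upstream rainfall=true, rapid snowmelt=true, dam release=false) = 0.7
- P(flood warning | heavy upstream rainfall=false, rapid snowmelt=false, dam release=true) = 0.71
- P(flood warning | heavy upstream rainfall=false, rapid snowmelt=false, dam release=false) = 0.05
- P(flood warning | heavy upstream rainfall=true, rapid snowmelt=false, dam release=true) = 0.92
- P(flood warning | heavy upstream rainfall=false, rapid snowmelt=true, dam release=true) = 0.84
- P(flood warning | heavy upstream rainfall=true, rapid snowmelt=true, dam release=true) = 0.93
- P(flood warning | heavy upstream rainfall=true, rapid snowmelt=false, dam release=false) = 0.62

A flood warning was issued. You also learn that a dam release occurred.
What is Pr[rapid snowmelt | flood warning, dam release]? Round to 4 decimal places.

Pr[rapid snowmelt | flood warning, dam release] ≈ 0.2728

Numerator (weight on configurations with rapid snowmelt): 0.151200 + 0.065100 = 0.216300
Denominator P(flood warning | dam release): 0.71·0.72·0.75 + 0.84·0.72·0.25 + 0.92·0.28·0.75 + 0.93·0.28·0.25 = 0.792900
P(rapid snowmelt | flood warning, dam release) = 0.216300/0.792900 ≈ 0.2728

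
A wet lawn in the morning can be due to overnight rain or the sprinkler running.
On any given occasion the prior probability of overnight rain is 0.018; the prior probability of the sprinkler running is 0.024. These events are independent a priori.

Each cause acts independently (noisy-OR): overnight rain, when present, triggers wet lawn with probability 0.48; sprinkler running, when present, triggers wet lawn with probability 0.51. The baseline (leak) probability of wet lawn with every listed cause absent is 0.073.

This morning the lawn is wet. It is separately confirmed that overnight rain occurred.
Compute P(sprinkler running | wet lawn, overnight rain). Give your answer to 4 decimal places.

Under noisy-OR, P(wet lawn | causes) = 1 − (1−0.073)·∏(1−qᵢ) over the active causes.
Weight on sprinkler running=true, given the evidence: 0.7638*0.024 = 0.018331
Denominator P(wet lawn | overnight rain): 0.51796*0.976 + 0.7638*0.024 = 0.523860
P(sprinkler running | wet lawn, overnight rain) = 0.018331/0.523860 ≈ 0.0350

P(sprinkler running | wet lawn, overnight rain) ≈ 0.0350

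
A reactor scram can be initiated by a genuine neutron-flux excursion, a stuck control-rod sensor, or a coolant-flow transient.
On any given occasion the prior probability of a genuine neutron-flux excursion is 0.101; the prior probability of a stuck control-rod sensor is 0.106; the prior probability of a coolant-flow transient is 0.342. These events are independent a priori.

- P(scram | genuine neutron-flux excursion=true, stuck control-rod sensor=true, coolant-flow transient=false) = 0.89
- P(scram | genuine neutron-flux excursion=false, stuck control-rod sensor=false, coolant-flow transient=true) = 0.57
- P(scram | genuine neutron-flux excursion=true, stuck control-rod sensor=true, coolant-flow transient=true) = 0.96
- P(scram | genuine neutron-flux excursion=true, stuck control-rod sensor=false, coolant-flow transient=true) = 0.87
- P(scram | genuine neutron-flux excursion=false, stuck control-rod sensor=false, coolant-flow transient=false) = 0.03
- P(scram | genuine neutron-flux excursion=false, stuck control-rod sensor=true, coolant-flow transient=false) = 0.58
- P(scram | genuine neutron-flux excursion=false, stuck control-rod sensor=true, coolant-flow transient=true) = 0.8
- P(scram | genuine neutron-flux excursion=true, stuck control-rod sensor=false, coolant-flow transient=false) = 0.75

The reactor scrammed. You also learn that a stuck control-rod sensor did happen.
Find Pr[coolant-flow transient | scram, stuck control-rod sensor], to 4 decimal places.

By total probability over the 4 (genuine neutron-flux excursion, coolant-flow transient) configurations:
  P(scram | stuck control-rod sensor) = 0.58×0.899×0.658 + 0.8×0.899×0.342 + 0.89×0.101×0.658 + 0.96×0.101×0.342
        = 0.343094 + 0.245966 + 0.059148 + 0.033160 = 0.681368
The terms with coolant-flow transient present sum to 0.279126, so
  P(coolant-flow transient | scram, stuck control-rod sensor) = 0.279126 / 0.681368 ≈ 0.4097

Pr[coolant-flow transient | scram, stuck control-rod sensor] ≈ 0.4097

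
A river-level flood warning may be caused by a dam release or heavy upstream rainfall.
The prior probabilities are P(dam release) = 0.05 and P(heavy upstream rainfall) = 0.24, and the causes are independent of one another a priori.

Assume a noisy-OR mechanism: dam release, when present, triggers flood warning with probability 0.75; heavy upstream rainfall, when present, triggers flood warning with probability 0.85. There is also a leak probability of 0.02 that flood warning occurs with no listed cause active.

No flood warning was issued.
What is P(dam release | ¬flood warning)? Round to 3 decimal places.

Under noisy-OR, P(flood warning | causes) = 1 − (1−0.02)·∏(1−qᵢ) over the active causes.
For the numerator, keep only dam release=true terms: 0.009310 + 0.000441 = 0.009751
Normalizer over all consistent configurations: 0.98*0.95*0.76 + 0.147*0.95*0.24 + 0.245*0.05*0.76 + 0.03675*0.05*0.24 = 0.750827
Posterior = 0.009751 / 0.750827 ≈ 0.013

P(dam release | ¬flood warning) ≈ 0.013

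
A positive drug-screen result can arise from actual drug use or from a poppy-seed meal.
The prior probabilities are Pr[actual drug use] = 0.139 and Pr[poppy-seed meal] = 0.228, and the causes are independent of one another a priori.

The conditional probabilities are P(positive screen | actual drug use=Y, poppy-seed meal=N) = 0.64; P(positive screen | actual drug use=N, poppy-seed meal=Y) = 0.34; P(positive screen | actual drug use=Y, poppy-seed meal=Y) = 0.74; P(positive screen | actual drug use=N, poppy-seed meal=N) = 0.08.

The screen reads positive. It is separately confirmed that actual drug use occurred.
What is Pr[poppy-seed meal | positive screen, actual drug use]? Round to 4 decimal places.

For the numerator, keep only poppy-seed meal=true terms: 0.74*0.228 = 0.168720
Normalizer over all consistent configurations: 0.64*0.772 + 0.74*0.228 = 0.662800
P(poppy-seed meal | positive screen, actual drug use) = 0.168720/0.662800 ≈ 0.2546

Pr[poppy-seed meal | positive screen, actual drug use] ≈ 0.2546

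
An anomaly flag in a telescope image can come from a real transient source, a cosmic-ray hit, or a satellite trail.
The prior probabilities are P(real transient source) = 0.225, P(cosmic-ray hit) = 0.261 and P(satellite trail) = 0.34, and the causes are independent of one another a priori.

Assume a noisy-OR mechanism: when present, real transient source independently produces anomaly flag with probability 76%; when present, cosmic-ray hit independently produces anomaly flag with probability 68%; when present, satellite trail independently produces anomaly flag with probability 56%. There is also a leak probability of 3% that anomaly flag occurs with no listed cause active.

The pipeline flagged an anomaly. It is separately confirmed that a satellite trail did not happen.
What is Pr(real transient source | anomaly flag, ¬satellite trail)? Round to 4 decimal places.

Pr(real transient source | anomaly flag, ¬satellite trail) ≈ 0.5373

Under noisy-OR, P(anomaly flag | causes) = 1 − (1−0.03)·∏(1−qᵢ) over the active causes.
P(anomaly flag | ¬satellite trail) = 0.03*0.775*0.739 + 0.6896*0.775*0.261 + 0.7672*0.225*0.739 + 0.925504*0.225*0.261 = 0.017182 + 0.139489 + 0.127566 + 0.054350 = 0.338587
Restricting to configurations with real transient source present: 0.127566 + 0.054350 = 0.181916.
P(real transient source | anomaly flag, ¬satellite trail) = 0.181916 / 0.338587 ≈ 0.5373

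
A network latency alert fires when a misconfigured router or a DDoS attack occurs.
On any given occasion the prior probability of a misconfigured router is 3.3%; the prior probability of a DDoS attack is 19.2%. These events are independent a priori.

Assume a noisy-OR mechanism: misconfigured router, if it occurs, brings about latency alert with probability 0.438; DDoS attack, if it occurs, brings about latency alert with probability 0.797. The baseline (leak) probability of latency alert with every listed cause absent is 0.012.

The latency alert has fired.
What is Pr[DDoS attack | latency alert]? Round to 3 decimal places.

Under noisy-OR, P(latency alert | causes) = 1 − (1−0.012)·∏(1−qᵢ) over the active causes.
For the numerator, keep only DDoS attack=true terms: 0.148426 + 0.005622 = 0.154048
Denominator P(latency alert): 0.012×0.967×0.808 + 0.799436×0.967×0.192 + 0.444744×0.033×0.808 + 0.887283×0.033×0.192 = 0.175283
Posterior = 0.154048 / 0.175283 ≈ 0.879

Pr[DDoS attack | latency alert] ≈ 0.879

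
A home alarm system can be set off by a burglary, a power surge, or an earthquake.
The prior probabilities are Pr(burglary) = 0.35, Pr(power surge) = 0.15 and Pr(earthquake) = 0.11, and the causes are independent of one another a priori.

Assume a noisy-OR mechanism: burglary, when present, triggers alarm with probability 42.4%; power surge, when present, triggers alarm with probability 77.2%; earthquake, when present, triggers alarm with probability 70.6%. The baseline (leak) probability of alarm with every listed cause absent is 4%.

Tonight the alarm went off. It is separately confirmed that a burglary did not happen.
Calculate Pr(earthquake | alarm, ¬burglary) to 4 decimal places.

Under noisy-OR, P(alarm | causes) = 1 − (1−0.04)·∏(1−qᵢ) over the active causes.
P(alarm | ¬burglary) = 0.04·0.85·0.89 + 0.71776·0.85·0.11 + 0.78112·0.15·0.89 + 0.935649·0.15·0.11 = 0.030260 + 0.067111 + 0.104280 + 0.015438 = 0.217089
Restricting to configurations with earthquake present: 0.067111 + 0.015438 = 0.082549.
So P(earthquake | alarm, ¬burglary) = 0.082549/0.217089 ≈ 0.3803.

Pr(earthquake | alarm, ¬burglary) ≈ 0.3803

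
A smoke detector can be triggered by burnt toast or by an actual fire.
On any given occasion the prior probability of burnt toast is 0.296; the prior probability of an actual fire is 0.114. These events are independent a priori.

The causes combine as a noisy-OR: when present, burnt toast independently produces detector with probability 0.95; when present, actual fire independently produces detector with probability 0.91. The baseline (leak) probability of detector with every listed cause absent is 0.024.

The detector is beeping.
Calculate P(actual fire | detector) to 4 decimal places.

P(actual fire | detector) ≈ 0.2877

Under noisy-OR, P(detector | causes) = 1 − (1−0.024)·∏(1−qᵢ) over the active causes.
P(detector) = 0.024×0.704×0.886 + 0.91216×0.704×0.114 + 0.9512×0.296×0.886 + 0.995608×0.296×0.114 = 0.014970 + 0.073206 + 0.249458 + 0.033596 = 0.371230
Of this, 0.106802 comes from 0.073206 + 0.033596 (the actual fire=true cases).
P(actual fire | detector) = 0.106802 / 0.371230 ≈ 0.2877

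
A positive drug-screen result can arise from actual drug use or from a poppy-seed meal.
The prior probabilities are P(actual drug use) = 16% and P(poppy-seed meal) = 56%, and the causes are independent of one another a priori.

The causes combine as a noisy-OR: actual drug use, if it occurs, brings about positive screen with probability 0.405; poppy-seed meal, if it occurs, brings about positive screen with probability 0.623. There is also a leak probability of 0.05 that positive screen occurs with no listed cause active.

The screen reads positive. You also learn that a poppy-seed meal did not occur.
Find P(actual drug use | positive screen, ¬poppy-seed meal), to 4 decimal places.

Under noisy-OR, P(positive screen | causes) = 1 − (1−0.05)·∏(1−qᵢ) over the active causes.
Sum P(positive screen|·) weighted by the priors over both values of actual drug use:
  P(positive screen | ¬poppy-seed meal) = 0.05*0.84 + 0.43475*0.16
        = 0.042000 + 0.069560 = 0.111560
The terms with actual drug use present sum to 0.069560, so
  P(actual drug use | positive screen, ¬poppy-seed meal) = 0.069560 / 0.111560 ≈ 0.6235

P(actual drug use | positive screen, ¬poppy-seed meal) ≈ 0.6235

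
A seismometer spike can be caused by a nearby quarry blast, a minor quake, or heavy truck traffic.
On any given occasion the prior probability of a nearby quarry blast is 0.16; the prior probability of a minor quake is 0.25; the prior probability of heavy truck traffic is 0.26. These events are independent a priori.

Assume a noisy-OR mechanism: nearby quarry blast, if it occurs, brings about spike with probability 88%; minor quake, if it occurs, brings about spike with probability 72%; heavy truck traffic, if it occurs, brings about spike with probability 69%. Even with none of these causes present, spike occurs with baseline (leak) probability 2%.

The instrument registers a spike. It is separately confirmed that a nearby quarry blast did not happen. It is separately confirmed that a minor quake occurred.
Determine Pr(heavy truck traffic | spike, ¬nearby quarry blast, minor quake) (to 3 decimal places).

Under noisy-OR, P(spike | causes) = 1 − (1−0.02)·∏(1−qᵢ) over the active causes.
For the numerator, keep only heavy truck traffic=true terms: 0.914936*0.26 = 0.237883
Denominator P(spike | ¬nearby quarry blast, minor quake): 0.7256*0.74 + 0.914936*0.26 = 0.774827
Posterior = 0.237883 / 0.774827 ≈ 0.307

Pr(heavy truck traffic | spike, ¬nearby quarry blast, minor quake) ≈ 0.307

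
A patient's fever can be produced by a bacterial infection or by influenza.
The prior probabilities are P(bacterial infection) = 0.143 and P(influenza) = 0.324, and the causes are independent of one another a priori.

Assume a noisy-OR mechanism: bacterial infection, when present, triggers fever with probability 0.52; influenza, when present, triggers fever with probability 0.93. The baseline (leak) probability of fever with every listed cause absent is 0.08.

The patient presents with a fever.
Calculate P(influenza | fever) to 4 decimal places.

P(influenza | fever) ≈ 0.7523

Under noisy-OR, P(fever | causes) = 1 − (1−0.08)·∏(1−qᵢ) over the active causes.
P(fever) = 0.08·0.857·0.676 + 0.9356·0.857·0.324 + 0.5584·0.143·0.676 + 0.969088·0.143·0.324 = 0.046347 + 0.259786 + 0.053979 + 0.044900 = 0.405012
The influenza-present share is 0.259786 + 0.044900 = 0.304686.
Hence the posterior is 0.304686/0.405012 ≈ 0.7523.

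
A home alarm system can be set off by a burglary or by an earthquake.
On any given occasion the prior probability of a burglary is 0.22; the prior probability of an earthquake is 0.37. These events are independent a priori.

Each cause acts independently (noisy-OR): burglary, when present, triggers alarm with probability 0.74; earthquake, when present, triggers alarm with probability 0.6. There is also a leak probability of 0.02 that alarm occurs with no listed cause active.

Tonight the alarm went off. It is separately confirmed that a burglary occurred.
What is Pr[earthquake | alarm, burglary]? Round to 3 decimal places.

Pr[earthquake | alarm, burglary] ≈ 0.414

Under noisy-OR, P(alarm | causes) = 1 − (1−0.02)·∏(1−qᵢ) over the active causes.
Numerator (weight on configurations with earthquake): 0.89808·0.37 = 0.332290
The normalizing constant is 0.7452·0.63 + 0.89808·0.37 = 0.801766
P(earthquake | alarm, burglary) = 0.332290/0.801766 ≈ 0.414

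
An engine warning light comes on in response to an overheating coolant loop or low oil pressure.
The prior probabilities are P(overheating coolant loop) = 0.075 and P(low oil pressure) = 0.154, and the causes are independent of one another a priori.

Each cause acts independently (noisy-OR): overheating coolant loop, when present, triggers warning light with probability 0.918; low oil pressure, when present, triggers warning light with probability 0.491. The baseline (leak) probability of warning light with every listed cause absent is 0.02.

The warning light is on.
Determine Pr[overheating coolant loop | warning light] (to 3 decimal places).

Pr[overheating coolant loop | warning light] ≈ 0.444

Under noisy-OR, P(warning light | causes) = 1 − (1−0.02)·∏(1−qᵢ) over the active causes.
P(warning light) = 0.02·0.925·0.846 + 0.50118·0.925·0.154 + 0.91964·0.075·0.846 + 0.959097·0.075·0.154 = 0.015651 + 0.071393 + 0.058351 + 0.011078 = 0.156473
Of this, 0.069429 comes from 0.058351 + 0.011078 (the overheating coolant loop=true cases).
P(overheating coolant loop | warning light) = 0.069429 / 0.156473 ≈ 0.444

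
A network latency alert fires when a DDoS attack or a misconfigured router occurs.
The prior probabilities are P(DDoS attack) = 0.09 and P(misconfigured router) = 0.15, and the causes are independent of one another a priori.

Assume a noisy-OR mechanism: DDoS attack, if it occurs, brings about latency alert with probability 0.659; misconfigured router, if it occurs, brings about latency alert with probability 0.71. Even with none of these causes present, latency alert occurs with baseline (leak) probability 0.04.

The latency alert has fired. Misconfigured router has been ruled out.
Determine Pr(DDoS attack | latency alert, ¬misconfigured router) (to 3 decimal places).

Under noisy-OR, P(latency alert | causes) = 1 − (1−0.04)·∏(1−qᵢ) over the active causes.
P(latency alert | ¬misconfigured router) = 0.04×0.91 + 0.67264×0.09 = 0.036400 + 0.060538 = 0.096938
The DDoS attack-present share is 0.67264×0.09 = 0.060538.
Hence the posterior is 0.060538/0.096938 ≈ 0.625.

Pr(DDoS attack | latency alert, ¬misconfigured router) ≈ 0.625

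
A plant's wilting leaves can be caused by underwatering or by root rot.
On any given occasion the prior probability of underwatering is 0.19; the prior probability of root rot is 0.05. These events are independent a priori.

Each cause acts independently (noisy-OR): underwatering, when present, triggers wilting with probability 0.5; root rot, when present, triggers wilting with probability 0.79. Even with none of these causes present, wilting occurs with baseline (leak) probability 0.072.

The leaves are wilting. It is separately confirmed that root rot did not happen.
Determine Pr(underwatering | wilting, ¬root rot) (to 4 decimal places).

Under noisy-OR, P(wilting | causes) = 1 − (1−0.072)·∏(1−qᵢ) over the active causes.
By total probability over both values of underwatering:
  P(wilting | ¬root rot) = 0.072×0.81 + 0.536×0.19
        = 0.058320 + 0.101840 = 0.160160
Keeping only the underwatering-present terms gives 0.101840, so
  P(underwatering | wilting, ¬root rot) = 0.101840 / 0.160160 ≈ 0.6359

Pr(underwatering | wilting, ¬root rot) ≈ 0.6359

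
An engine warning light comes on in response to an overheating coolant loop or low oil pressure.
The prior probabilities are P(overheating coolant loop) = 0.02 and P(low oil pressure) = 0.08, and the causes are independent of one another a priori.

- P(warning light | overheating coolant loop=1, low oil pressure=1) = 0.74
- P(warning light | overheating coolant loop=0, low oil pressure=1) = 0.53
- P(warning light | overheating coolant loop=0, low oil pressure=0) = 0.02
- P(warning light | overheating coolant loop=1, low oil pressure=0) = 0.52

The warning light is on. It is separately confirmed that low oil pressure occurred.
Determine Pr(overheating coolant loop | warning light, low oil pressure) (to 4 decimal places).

Pr(overheating coolant loop | warning light, low oil pressure) ≈ 0.0277

P(warning light | low oil pressure) = 0.53×0.98 + 0.74×0.02 = 0.519400 + 0.014800 = 0.534200
Restricting to configurations with overheating coolant loop present: 0.74×0.02 = 0.014800.
So P(overheating coolant loop | warning light, low oil pressure) = 0.014800/0.534200 ≈ 0.0277.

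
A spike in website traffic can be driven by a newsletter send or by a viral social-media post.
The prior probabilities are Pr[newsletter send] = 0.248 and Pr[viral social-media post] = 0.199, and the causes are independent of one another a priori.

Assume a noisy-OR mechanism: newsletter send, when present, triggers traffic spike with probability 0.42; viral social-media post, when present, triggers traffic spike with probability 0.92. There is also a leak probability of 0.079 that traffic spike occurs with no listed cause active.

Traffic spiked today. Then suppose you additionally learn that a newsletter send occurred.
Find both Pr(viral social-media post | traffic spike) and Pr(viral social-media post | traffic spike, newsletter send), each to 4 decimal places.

Under noisy-OR, P(traffic spike | causes) = 1 − (1−0.079)·∏(1−qᵢ) over the active causes.
For the numerator, keep only viral social-media post=true terms: 0.138622 + 0.047243 = 0.185865
Normalizer over all consistent configurations: 0.079×0.752×0.801 + 0.92632×0.752×0.199 + 0.46582×0.248×0.801 + 0.957266×0.248×0.199 = 0.325985
P(viral social-media post | traffic spike) = 0.185865/0.325985 ≈ 0.5702

With the extra evidence:
Numerator (weight on configurations with viral social-media post): 0.957266·0.199 = 0.190496
The normalizing constant is 0.46582·0.801 + 0.957266·0.199 = 0.563618
P(viral social-media post | traffic spike, newsletter send) = 0.190496/0.563618 ≈ 0.3380
Conditioning on newsletter send lowers the posterior on viral social-media post: the classic explaining-away effect in a common-effect structure.

Pr(viral social-media post | traffic spike) ≈ 0.5702; Pr(viral social-media post | traffic spike, newsletter send) ≈ 0.3380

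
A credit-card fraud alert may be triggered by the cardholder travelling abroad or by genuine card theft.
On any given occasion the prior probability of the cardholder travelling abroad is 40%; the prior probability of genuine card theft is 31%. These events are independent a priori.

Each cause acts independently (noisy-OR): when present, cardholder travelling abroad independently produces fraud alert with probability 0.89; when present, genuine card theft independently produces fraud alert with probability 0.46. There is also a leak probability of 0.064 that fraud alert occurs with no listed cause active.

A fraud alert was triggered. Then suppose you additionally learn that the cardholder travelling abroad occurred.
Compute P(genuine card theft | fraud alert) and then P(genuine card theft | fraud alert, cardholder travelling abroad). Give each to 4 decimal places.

Under noisy-OR, P(fraud alert | causes) = 1 − (1−0.064)·∏(1−qᵢ) over the active causes.
Weight on genuine card theft=true, given the evidence: 0.091988 + 0.117106 = 0.209094
Normalizer over all consistent configurations: 0.064·0.6·0.69 + 0.49456·0.6·0.31 + 0.89704·0.4·0.69 + 0.944402·0.4·0.31 = 0.483173
Posterior = 0.209094 / 0.483173 ≈ 0.4328

With the extra evidence:
By total probability over both values of genuine card theft:
  P(fraud alert | cardholder travelling abroad) = 0.89704·0.69 + 0.944402·0.31
        = 0.618958 + 0.292765 = 0.911723
Configurations with genuine card theft contribute 0.292765, so
  P(genuine card theft | fraud alert, cardholder travelling abroad) = 0.292765 / 0.911723 ≈ 0.3211
Conditioning on cardholder travelling abroad lowers the posterior on genuine card theft: the classic explaining-away effect in a common-effect structure.

P(genuine card theft | fraud alert) ≈ 0.4328; P(genuine card theft | fraud alert, cardholder travelling abroad) ≈ 0.3211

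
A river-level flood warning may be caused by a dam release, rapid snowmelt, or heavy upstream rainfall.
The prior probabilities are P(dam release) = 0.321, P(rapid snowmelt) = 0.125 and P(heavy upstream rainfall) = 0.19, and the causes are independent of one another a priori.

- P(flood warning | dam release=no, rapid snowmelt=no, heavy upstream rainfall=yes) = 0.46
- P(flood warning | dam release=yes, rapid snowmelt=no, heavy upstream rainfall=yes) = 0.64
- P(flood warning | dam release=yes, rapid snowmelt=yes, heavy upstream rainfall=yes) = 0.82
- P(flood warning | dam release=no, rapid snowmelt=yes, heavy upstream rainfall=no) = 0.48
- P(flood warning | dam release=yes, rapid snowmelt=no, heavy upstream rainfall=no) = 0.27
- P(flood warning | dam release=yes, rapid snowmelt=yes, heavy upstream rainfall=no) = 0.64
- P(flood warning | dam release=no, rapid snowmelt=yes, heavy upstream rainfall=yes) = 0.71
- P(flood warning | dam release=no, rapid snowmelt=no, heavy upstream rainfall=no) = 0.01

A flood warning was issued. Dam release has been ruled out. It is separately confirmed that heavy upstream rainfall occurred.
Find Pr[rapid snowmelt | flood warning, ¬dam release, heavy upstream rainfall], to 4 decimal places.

Pr[rapid snowmelt | flood warning, ¬dam release, heavy upstream rainfall] ≈ 0.1807

Enumerate both values of rapid snowmelt and weight by the priors:
  P(flood warning | ¬dam release, heavy upstream rainfall) = 0.46·0.875 + 0.71·0.125
        = 0.402500 + 0.088750 = 0.491250
The terms with rapid snowmelt present sum to 0.088750, so
  P(rapid snowmelt | flood warning, ¬dam release, heavy upstream rainfall) = 0.088750 / 0.491250 ≈ 0.1807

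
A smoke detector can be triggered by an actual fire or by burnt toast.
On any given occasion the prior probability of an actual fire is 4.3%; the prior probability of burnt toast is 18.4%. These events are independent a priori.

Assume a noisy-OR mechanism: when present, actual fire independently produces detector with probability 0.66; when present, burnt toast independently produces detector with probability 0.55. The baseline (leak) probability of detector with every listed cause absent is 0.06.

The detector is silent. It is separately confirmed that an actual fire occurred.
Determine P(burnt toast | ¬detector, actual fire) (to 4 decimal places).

P(burnt toast | ¬detector, actual fire) ≈ 0.0921

Under noisy-OR, P(detector | causes) = 1 − (1−0.06)·∏(1−qᵢ) over the active causes.
Enumerate both values of burnt toast and weight by the priors:
  P(¬detector | actual fire) = 0.3196×0.816 + 0.14382×0.184
        = 0.260794 + 0.026463 = 0.287257
Keeping only the burnt toast-present terms gives 0.026463, so
  P(burnt toast | ¬detector, actual fire) = 0.026463 / 0.287257 ≈ 0.0921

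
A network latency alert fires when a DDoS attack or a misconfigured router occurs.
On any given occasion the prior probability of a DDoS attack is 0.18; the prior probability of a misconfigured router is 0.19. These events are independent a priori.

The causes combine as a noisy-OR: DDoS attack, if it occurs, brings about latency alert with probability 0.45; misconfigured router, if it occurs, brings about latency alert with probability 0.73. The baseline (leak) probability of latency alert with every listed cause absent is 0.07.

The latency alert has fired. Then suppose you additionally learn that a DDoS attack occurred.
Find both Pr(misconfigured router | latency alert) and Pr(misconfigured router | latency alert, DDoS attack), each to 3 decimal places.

Pr(misconfigured router | latency alert) ≈ 0.554; Pr(misconfigured router | latency alert, DDoS attack) ≈ 0.293

Under noisy-OR, P(latency alert | causes) = 1 − (1−0.07)·∏(1−qᵢ) over the active causes.
P(latency alert) = 0.07*0.82*0.81 + 0.7489*0.82*0.19 + 0.4885*0.18*0.81 + 0.861895*0.18*0.19 = 0.046494 + 0.116679 + 0.071223 + 0.029477 = 0.263873
Of this, 0.146156 comes from 0.116679 + 0.029477 (the misconfigured router=true cases).
Hence the posterior is 0.146156/0.263873 ≈ 0.554.

Now condition on the additional information:
By total probability over both values of misconfigured router:
  P(latency alert | DDoS attack) = 0.4885·0.81 + 0.861895·0.19
        = 0.395685 + 0.163760 = 0.559445
The terms with misconfigured router present sum to 0.163760, so
  P(misconfigured router | latency alert, DDoS attack) = 0.163760 / 0.559445 ≈ 0.293
The drop from 0.554 to 0.293 is the explaining-away (discounting) effect.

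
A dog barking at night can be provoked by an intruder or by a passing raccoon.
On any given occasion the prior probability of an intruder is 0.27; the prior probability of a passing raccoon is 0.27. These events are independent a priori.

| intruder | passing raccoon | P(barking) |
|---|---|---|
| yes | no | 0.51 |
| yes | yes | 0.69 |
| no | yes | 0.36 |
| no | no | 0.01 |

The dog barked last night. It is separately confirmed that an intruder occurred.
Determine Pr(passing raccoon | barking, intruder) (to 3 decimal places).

For the numerator, keep only passing raccoon=true terms: 0.69×0.27 = 0.186300
Normalizer over all consistent configurations: 0.51×0.73 + 0.69×0.27 = 0.558600
P(passing raccoon | barking, intruder) = 0.186300/0.558600 ≈ 0.334

Pr(passing raccoon | barking, intruder) ≈ 0.334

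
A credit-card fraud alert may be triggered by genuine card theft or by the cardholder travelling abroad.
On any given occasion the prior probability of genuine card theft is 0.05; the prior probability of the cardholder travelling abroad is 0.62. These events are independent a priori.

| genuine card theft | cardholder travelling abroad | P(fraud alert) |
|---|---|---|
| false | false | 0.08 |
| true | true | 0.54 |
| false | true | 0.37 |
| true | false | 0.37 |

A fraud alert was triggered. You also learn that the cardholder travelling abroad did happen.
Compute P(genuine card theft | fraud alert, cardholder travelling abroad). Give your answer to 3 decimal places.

P(genuine card theft | fraud alert, cardholder travelling abroad) ≈ 0.071

Sum P(fraud alert|·) weighted by the priors over both values of genuine card theft:
  P(fraud alert | cardholder travelling abroad) = 0.37·0.95 + 0.54·0.05
        = 0.351500 + 0.027000 = 0.378500
Configurations with genuine card theft contribute 0.027000, so
  P(genuine card theft | fraud alert, cardholder travelling abroad) = 0.027000 / 0.378500 ≈ 0.071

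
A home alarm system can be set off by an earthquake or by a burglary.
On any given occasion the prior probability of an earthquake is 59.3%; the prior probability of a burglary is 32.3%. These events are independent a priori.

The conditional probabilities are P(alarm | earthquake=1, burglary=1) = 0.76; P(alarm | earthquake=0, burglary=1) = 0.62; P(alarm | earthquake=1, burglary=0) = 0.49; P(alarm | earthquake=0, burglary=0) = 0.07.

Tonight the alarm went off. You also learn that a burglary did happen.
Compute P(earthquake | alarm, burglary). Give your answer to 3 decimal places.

P(alarm | burglary) = 0.62×0.407 + 0.76×0.593 = 0.252340 + 0.450680 = 0.703020
Restricting to configurations with earthquake present: 0.76×0.593 = 0.450680.
P(earthquake | alarm, burglary) = 0.450680 / 0.703020 ≈ 0.641

P(earthquake | alarm, burglary) ≈ 0.641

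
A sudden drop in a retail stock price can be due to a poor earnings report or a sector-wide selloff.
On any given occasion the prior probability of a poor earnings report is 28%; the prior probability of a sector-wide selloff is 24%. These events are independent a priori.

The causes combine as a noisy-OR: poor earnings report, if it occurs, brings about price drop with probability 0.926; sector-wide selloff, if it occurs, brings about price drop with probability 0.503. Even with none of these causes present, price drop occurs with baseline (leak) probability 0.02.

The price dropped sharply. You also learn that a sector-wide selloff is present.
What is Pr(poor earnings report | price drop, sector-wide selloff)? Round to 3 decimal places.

Pr(poor earnings report | price drop, sector-wide selloff) ≈ 0.422

Under noisy-OR, P(price drop | causes) = 1 − (1−0.02)·∏(1−qᵢ) over the active causes.
P(price drop | sector-wide selloff) = 0.51294·0.72 + 0.963958·0.28 = 0.369317 + 0.269908 = 0.639225
The poor earnings report-present share is 0.963958·0.28 = 0.269908.
Hence the posterior is 0.269908/0.639225 ≈ 0.422.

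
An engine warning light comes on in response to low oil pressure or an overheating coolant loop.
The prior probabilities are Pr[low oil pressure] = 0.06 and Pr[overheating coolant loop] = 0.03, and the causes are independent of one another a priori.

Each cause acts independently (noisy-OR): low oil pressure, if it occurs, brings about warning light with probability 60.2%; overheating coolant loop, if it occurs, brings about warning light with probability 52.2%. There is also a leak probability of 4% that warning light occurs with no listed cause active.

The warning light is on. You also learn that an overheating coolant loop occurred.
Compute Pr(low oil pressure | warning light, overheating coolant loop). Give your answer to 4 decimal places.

Under noisy-OR, P(warning light | causes) = 1 − (1−0.04)·∏(1−qᵢ) over the active causes.
For the numerator, keep only low oil pressure=true terms: 0.817366×0.06 = 0.049042
Denominator P(warning light | overheating coolant loop): 0.54112×0.94 + 0.817366×0.06 = 0.557695
P(low oil pressure | warning light, overheating coolant loop) = 0.049042/0.557695 ≈ 0.0879

Pr(low oil pressure | warning light, overheating coolant loop) ≈ 0.0879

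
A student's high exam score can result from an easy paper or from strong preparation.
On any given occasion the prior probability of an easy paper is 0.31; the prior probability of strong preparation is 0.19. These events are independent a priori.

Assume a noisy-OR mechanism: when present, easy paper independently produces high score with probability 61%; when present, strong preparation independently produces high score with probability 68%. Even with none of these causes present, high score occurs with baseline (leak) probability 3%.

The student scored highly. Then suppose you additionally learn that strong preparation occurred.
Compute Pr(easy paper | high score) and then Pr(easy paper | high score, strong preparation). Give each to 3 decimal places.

Pr(easy paper | high score) ≈ 0.660; Pr(easy paper | high score, strong preparation) ≈ 0.364

Under noisy-OR, P(high score | causes) = 1 − (1−0.03)·∏(1−qᵢ) over the active causes.
For the numerator, keep only easy paper=true terms: 0.156109 + 0.051770 = 0.207879
Denominator P(high score): 0.03·0.69·0.81 + 0.6896·0.69·0.19 + 0.6217·0.31·0.81 + 0.878944·0.31·0.19 = 0.315053
Posterior = 0.207879 / 0.315053 ≈ 0.660

Now also conditioning on strong preparation=true:
Sum P(high score|·) weighted by the priors over both values of easy paper:
  P(high score | strong preparation) = 0.6896×0.69 + 0.878944×0.31
        = 0.475824 + 0.272473 = 0.748297
The terms with easy paper present sum to 0.272473, so
  P(easy paper | high score, strong preparation) = 0.272473 / 0.748297 ≈ 0.364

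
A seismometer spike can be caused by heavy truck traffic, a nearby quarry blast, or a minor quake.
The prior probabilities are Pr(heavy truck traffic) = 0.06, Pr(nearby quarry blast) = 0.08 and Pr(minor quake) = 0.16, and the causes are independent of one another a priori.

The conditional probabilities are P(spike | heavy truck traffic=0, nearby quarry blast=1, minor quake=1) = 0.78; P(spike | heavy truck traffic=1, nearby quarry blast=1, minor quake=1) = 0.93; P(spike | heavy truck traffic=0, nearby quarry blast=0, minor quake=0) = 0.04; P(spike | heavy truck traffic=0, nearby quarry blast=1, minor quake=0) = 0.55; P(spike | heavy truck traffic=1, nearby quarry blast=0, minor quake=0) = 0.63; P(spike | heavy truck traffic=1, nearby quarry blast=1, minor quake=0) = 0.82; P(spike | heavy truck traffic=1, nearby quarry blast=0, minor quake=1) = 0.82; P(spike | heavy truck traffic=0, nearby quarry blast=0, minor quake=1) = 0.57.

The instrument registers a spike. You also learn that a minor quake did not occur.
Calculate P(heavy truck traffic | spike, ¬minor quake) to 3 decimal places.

P(heavy truck traffic | spike, ¬minor quake) ≈ 0.338

Enumerate the 4 (heavy truck traffic, nearby quarry blast) configurations and weight by the priors:
  P(spike | ¬minor quake) = 0.04*0.94*0.92 + 0.55*0.94*0.08 + 0.63*0.06*0.92 + 0.82*0.06*0.08
        = 0.034592 + 0.041360 + 0.034776 + 0.003936 = 0.114664
Configurations with heavy truck traffic contribute 0.038712, so
  P(heavy truck traffic | spike, ¬minor quake) = 0.038712 / 0.114664 ≈ 0.338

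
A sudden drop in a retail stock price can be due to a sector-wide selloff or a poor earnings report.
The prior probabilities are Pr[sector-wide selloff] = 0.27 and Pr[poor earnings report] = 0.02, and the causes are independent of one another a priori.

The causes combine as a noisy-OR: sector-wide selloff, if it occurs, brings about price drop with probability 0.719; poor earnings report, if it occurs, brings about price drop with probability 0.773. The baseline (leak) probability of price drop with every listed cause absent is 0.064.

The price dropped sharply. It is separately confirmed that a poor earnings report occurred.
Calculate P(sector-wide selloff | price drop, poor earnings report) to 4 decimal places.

P(sector-wide selloff | price drop, poor earnings report) ≈ 0.3063

Under noisy-OR, P(price drop | causes) = 1 − (1−0.064)·∏(1−qᵢ) over the active causes.
P(price drop | poor earnings report) = 0.787528*0.73 + 0.940295*0.27 = 0.574895 + 0.253880 = 0.828775
The sector-wide selloff-present share is 0.940295*0.27 = 0.253880.
Hence the posterior is 0.253880/0.828775 ≈ 0.3063.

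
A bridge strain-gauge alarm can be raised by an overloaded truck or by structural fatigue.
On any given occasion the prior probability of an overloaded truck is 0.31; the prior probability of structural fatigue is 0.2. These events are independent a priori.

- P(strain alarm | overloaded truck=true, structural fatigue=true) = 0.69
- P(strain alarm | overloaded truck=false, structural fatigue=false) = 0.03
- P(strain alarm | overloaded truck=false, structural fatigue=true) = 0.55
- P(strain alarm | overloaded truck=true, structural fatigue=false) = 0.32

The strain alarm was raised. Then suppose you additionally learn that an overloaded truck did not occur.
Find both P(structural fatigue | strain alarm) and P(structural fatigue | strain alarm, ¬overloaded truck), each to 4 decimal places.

For the numerator, keep only structural fatigue=true terms: 0.075900 + 0.042780 = 0.118680
The normalizing constant is 0.03*0.69*0.8 + 0.55*0.69*0.2 + 0.32*0.31*0.8 + 0.69*0.31*0.2 = 0.214600
Posterior = 0.118680 / 0.214600 ≈ 0.5530

Now condition on the additional information:
Enumerate both values of structural fatigue and weight by the priors:
  P(strain alarm | ¬overloaded truck) = 0.03×0.8 + 0.55×0.2
        = 0.024000 + 0.110000 = 0.134000
Keeping only the structural fatigue-present terms gives 0.110000, so
  P(structural fatigue | strain alarm, ¬overloaded truck) = 0.110000 / 0.134000 ≈ 0.8209
With overloaded truck excluded, structural fatigue must carry more of the explanatory weight for the strain alarm.

P(structural fatigue | strain alarm) ≈ 0.5530; P(structural fatigue | strain alarm, ¬overloaded truck) ≈ 0.8209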